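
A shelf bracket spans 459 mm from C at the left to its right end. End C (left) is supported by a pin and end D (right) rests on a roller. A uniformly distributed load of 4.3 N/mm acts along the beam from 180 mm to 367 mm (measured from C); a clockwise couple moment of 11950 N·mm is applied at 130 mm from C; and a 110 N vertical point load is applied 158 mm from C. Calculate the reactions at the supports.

Resultant of the distributed load: 4.3 × 187 = 804.1 N at 273.5 mm from C.
Moments about C: D_y·459 − (4.3·187)·273.5 − 11950 − 110·158 = 0 → D_y = 249251.35/459 = 543.031 ≈ 543.0 N.
ΣF_y = 0: C_y + 543.031 − 4.3·187 − 110 = 0 → C_y = 371.1 N.
ΣF_x = 0: no horizontal applied forces, so C_x = 0.

C_x = 0, C_y = 371.1 N, D_y = 543.0 N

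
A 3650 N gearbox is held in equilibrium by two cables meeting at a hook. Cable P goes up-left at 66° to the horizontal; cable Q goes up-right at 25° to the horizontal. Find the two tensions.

ΣF_x = 0: −T_P·cos66° + T_Q·cos25° = 0 → T_Q = 0.448784·T_P.
ΣF_y = 0: T_P·sin66° + T_Q·sin25° = 3650.
Substitute: T_P·(0.913545 + 0.448784·0.422618) = 3650 → T_P = 3308.53 ≈ 3309 N.
Then T_Q = 0.448784 × 3308.53 = 1485 N.

T_P = 3309 N, T_Q = 1485 N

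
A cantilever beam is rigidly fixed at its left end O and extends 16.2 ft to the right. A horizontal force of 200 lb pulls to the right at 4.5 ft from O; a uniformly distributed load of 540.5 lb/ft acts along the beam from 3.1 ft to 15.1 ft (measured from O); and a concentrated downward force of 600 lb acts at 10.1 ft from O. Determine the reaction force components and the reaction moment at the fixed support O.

O_x = -200.0 lb, O_y = 7086 lb, M_O = 65080 lb·ft

Resultant of the distributed load: 540.5 × 12 = 6486 lb at 9.1 ft from O.
ΣF_x = 0: O_x + 200 = 0 → O_x = -200.0 lb.
ΣF_y = 0: O_y − 540.5·12 − 600 = 0 → O_y = 7086 lb.
ΣM about O: M_O − (540.5·12)·9.1 − 600·10.1 = 0 → M_O = 65080 lb·ft.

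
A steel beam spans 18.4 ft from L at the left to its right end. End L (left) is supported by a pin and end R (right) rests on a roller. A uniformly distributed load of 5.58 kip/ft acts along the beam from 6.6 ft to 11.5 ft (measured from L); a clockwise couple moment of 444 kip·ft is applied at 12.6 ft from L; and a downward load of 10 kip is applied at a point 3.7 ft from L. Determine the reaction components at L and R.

L_x = 0, L_y = -2.247 kip, R_y = 39.59 kip

Resultant of the distributed load: 5.58 × 4.9 = 27.342 kip at 9.05 ft from L.
Taking moments about L: R_y·18.4 − (5.58·4.9)·9.05 − 444 − 10·3.7 = 0 → R_y = 728.4451/18.4 = 39.5894 ≈ 39.59 kip.
ΣF_y = 0: L_y + 39.5894 − 5.58·4.9 − 10 = 0 → L_y = -2.247 kip.
ΣF_x = 0: no horizontal applied forces, so L_x = 0.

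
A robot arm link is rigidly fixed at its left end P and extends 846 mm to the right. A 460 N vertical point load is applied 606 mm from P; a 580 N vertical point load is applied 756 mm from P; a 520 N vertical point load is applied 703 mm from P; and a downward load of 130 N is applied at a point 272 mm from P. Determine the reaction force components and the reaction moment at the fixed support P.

ΣF_x = 0: P_x = 0.
ΣF_y = 0: P_y − 460 − 580 − 520 − 130 = 0 → P_y = 1690 N.
ΣM about P: M_P − 460·606 − 580·756 − 520·703 − 130·272 = 0 → M_P = 1118000 N·mm.

P_x = 0, P_y = 1690 N, M_P = 1118000 N·mm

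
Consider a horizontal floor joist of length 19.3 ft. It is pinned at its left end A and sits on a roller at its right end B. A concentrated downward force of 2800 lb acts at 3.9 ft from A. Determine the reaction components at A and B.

A_x = 0, A_y = 2234 lb, B_y = 565.8 lb

Moments about A: B_y·19.3 − 2800·3.9 = 0 → B_y = 10920/19.3 = 565.803 ≈ 565.8 lb.
ΣF_y = 0: A_y + 565.803 − 2800 = 0 → A_y = 2234 lb.
ΣF_x = 0: no horizontal applied forces, so A_x = 0.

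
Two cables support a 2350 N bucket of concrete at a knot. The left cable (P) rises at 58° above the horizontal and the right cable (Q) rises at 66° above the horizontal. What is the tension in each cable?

ΣF_x = 0: −T_P·cos58° + T_Q·cos66° = 0 → T_Q = 1.30286·T_P.
ΣF_y = 0: T_P·sin58° + T_Q·sin66° = 2350.
Substitute: T_P·(0.848048 + 1.30286·0.913545) = 2350 → T_P = 1152.94 ≈ 1153 N.
Then T_Q = 1.30286 × 1152.94 = 1502 N.

T_P = 1153 N, T_Q = 1502 N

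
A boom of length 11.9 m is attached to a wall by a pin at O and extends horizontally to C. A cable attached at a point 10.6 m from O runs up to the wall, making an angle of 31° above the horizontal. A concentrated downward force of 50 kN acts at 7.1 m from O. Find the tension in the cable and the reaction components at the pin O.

ΣM about O: T·sin31°·10.6 − 50·7.1 = 0 → T = 355/(10.6·0.515038) = 65.0254 ≈ 65.03 kN.
ΣF_x = 0: O_x − T·cos31° = 0 → O_x = 65.0254 × 0.857167 = 55.74 kN.
ΣF_y = 0: O_y + T·sin31° − 50 = 0 → O_y = 50 − 65.0254 × 0.515038 = 16.51 kN.

T = 65.03 kN, O_x = 55.74 kN, O_y = 16.51 kN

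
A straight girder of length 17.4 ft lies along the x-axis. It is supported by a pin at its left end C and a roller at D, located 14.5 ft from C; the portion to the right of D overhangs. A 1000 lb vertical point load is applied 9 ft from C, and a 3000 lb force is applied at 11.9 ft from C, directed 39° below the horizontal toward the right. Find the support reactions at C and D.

C_x = -2331 lb, C_y = 717.8 lb, D_y = 2170 lb

Taking moments about C: D_y·14.5 − 1000·9 − 3000·sin39°·11.9 = 0 → D_y = 31466.7/14.5 = 2170.12 ≈ 2170 lb.
ΣF_y = 0: C_y + 2170.12 − 1000 − 3000·sin39° = 0 → C_y = 717.8 lb.
ΣF_x = 0: C_x + 3000·cos39° = 0 → C_x = -2331 lb.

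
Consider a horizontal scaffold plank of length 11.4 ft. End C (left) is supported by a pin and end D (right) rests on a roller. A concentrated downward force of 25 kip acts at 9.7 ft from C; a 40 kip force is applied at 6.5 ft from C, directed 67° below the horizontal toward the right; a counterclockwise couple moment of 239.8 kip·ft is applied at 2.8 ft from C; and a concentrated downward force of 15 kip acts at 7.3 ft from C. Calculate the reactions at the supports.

Moments about C: D_y·11.4 − 25·9.7 − 40·sin67°·6.5 + 239.8 − 15·7.3 = 0 → D_y = 351.531/11.4 = 30.8361 ≈ 30.84 kip.
ΣF_y = 0: C_y + 30.8361 − 25 − 40·sin67° − 15 = 0 → C_y = 45.98 kip.
ΣF_x = 0: C_x + 40·cos67° = 0 → C_x = -15.63 kip.

C_x = -15.63 kip, C_y = 45.98 kip, D_y = 30.84 kip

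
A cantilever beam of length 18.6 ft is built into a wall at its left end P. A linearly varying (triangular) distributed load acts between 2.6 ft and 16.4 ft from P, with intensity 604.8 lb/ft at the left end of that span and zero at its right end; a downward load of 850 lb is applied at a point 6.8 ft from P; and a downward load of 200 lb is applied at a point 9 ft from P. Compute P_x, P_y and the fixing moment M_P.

Resultant of the triangular load: ½ × 604.8 × 13.8 = 4173.12 lb, acting at 7.2 ft from P (one-third of the span from the peak).
ΣF_x = 0: P_x = 0.
ΣF_y = 0: P_y − ½·604.8·13.8 − 850 − 200 = 0 → P_y = 5223 lb.
ΣM about P: M_P − (½·604.8·13.8)·7.2 − 850·6.8 − 200·9 = 0 → M_P = 37630 lb·ft.

P_x = 0, P_y = 5223 lb, M_P = 37630 lb·ft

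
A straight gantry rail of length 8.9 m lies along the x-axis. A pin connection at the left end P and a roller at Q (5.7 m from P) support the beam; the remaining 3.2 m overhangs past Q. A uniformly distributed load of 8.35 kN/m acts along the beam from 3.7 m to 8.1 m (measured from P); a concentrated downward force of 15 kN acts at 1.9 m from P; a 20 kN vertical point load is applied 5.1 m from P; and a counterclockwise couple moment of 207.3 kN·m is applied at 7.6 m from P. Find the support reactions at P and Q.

P_x = 0, P_y = 47.18 kN, Q_y = 24.56 kN

Resultant of the distributed load: 8.35 × 4.4 = 36.74 kN at 5.9 m from P.
Taking moments about P: Q_y·5.7 − (8.35·4.4)·5.9 − 15·1.9 − 20·5.1 + 207.3 = 0 → Q_y = 139.966/5.7 = 24.5554 ≈ 24.56 kN.
ΣF_y = 0: P_y + 24.5554 − 8.35·4.4 − 15 − 20 = 0 → P_y = 47.18 kN.
ΣF_x = 0: no horizontal applied forces, so P_x = 0.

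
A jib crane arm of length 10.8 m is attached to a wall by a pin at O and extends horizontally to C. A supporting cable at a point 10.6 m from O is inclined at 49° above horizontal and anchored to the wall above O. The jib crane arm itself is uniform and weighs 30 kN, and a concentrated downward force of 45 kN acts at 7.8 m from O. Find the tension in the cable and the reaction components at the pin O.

T = 64.13 kN, O_x = 42.07 kN, O_y = 26.60 kN

ΣM about O: T·sin49°·10.6 − 30·5.4 − 45·7.8 = 0 → T = 513/(10.6·0.75471) = 64.1256 ≈ 64.13 kN.
ΣF_x = 0: O_x − T·cos49° = 0 → O_x = 64.1256 × 0.656059 = 42.07 kN.
ΣF_y = 0: O_y + T·sin49° − 30 − 45 = 0 → O_y = 75 − 64.1256 × 0.75471 = 26.60 kN.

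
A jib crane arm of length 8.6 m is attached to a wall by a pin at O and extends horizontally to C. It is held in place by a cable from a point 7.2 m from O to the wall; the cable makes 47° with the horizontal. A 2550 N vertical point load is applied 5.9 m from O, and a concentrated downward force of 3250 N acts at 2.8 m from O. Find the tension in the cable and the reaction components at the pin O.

T = 4585 N, O_x = 3127 N, O_y = 2447 N

ΣM about O: T·sin47°·7.2 − 2550·5.9 − 3250·2.8 = 0 → T = 24145/(7.2·0.731354) = 4585.29 ≈ 4585 N.
ΣF_x = 0: O_x − T·cos47° = 0 → O_x = 4585.29 × 0.681998 = 3127 N.
ΣF_y = 0: O_y + T·sin47° − 2550 − 3250 = 0 → O_y = 5800 − 4585.29 × 0.731354 = 2447 N.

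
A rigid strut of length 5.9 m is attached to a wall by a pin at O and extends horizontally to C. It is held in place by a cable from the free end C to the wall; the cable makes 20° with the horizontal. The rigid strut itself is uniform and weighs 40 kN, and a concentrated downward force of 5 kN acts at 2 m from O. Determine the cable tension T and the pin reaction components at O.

ΣM about O: T·sin20°·5.9 − 40·2.95 − 5·2 = 0 → T = 128/(5.9·0.34202) = 63.4317 ≈ 63.43 kN.
ΣF_x = 0: O_x − T·cos20° = 0 → O_x = 63.4317 × 0.939693 = 59.61 kN.
ΣF_y = 0: O_y + T·sin20° − 40 − 5 = 0 → O_y = 45 − 63.4317 × 0.34202 = 23.31 kN.

T = 63.43 kN, O_x = 59.61 kN, O_y = 23.31 kN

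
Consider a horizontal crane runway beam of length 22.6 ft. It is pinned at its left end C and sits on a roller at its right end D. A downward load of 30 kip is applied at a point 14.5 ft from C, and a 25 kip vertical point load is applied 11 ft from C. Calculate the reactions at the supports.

C_x = 0, C_y = 23.58 kip, D_y = 31.42 kip

Moments about C: D_y·22.6 − 30·14.5 − 25·11 = 0 → D_y = 710/22.6 = 31.4159 ≈ 31.42 kip.
ΣF_y = 0: C_y + 31.4159 − 30 − 25 = 0 → C_y = 23.58 kip.
ΣF_x = 0: no horizontal applied forces, so C_x = 0.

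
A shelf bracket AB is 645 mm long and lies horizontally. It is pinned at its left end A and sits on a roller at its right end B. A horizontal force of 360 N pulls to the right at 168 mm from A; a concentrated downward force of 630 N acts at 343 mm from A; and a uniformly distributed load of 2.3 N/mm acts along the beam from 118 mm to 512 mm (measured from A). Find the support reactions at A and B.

A_x = -360.0 N, A_y = 758.6 N, B_y = 777.6 N

Resultant of the distributed load: 2.3 × 394 = 906.2 N at 315 mm from A.
ΣM about A: B_y·645 − 630·343 − (2.3·394)·315 = 0 → B_y = 501543/645 = 777.586 ≈ 777.6 N.
ΣF_y = 0: A_y + 777.586 − 630 − 2.3·394 = 0 → A_y = 758.6 N.
ΣF_x = 0: A_x + 360 = 0 → A_x = -360.0 N.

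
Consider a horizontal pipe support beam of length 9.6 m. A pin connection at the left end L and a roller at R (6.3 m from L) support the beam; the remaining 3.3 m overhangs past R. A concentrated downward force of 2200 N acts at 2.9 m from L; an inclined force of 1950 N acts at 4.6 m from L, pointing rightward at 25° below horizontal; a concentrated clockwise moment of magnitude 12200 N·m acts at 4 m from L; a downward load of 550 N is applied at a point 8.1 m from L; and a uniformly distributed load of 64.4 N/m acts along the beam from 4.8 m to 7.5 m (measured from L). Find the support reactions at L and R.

L_x = -1767 N, L_y = -679.8 N, R_y = 4428 N

Resultant of the distributed load: 64.4 × 2.7 = 173.88 N at 6.15 m from L.
ΣM about L: R_y·6.3 − 2200·2.9 − 1950·sin25°·4.6 − 12200 − 550·8.1 − (64.4·2.7)·6.15 = 0 → R_y = 27895.2/6.3 = 4427.81 ≈ 4428 N.
ΣF_y = 0: L_y + 4427.81 − 2200 − 1950·sin25° − 550 − 64.4·2.7 = 0 → L_y = -679.8 N.
ΣF_x = 0: L_x + 1950·cos25° = 0 → L_x = -1767 N.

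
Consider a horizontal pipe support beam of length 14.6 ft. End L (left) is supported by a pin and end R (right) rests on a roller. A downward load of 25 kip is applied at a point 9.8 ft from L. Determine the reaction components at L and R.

Taking moments about L: R_y·14.6 − 25·9.8 = 0 → R_y = 245/14.6 = 16.7808 ≈ 16.78 kip.
ΣF_y = 0: L_y + 16.7808 − 25 = 0 → L_y = 8.219 kip.
ΣF_x = 0: no horizontal applied forces, so L_x = 0.

L_x = 0, L_y = 8.219 kip, R_y = 16.78 kip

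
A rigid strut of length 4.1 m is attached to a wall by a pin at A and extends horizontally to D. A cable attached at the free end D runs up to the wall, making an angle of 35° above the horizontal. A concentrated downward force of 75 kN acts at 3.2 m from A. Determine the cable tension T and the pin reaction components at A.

ΣM about A: T·sin35°·4.1 − 75·3.2 = 0 → T = 240/(4.1·0.573576) = 102.055 ≈ 102.1 kN.
ΣF_x = 0: A_x − T·cos35° = 0 → A_x = 102.055 × 0.819152 = 83.60 kN.
ΣF_y = 0: A_y + T·sin35° − 75 = 0 → A_y = 75 − 102.055 × 0.573576 = 16.46 kN.

T = 102.1 kN, A_x = 83.60 kN, A_y = 16.46 kN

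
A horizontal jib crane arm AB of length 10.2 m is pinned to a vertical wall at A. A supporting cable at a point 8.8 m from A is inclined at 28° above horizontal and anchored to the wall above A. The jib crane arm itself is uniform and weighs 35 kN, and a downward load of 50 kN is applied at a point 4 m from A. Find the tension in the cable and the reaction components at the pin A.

T = 91.62 kN, A_x = 80.89 kN, A_y = 41.99 kN

ΣM about A: T·sin28°·8.8 − 35·5.1 − 50·4 = 0 → T = 378.5/(8.8·0.469472) = 91.6165 ≈ 91.62 kN.
ΣF_x = 0: A_x − T·cos28° = 0 → A_x = 91.6165 × 0.882948 = 80.89 kN.
ΣF_y = 0: A_y + T·sin28° − 35 − 50 = 0 → A_y = 85 − 91.6165 × 0.469472 = 41.99 kN.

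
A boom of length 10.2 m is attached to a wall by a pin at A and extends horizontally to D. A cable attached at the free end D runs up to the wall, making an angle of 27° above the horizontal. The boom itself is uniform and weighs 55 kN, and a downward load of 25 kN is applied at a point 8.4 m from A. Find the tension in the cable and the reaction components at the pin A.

ΣM about A: T·sin27°·10.2 − 55·5.1 − 25·8.4 = 0 → T = 490.5/(10.2·0.45399) = 105.924 ≈ 105.9 kN.
ΣF_x = 0: A_x − T·cos27° = 0 → A_x = 105.924 × 0.891007 = 94.38 kN.
ΣF_y = 0: A_y + T·sin27° − 55 − 25 = 0 → A_y = 80 − 105.924 × 0.45399 = 31.91 kN.

T = 105.9 kN, A_x = 94.38 kN, A_y = 31.91 kN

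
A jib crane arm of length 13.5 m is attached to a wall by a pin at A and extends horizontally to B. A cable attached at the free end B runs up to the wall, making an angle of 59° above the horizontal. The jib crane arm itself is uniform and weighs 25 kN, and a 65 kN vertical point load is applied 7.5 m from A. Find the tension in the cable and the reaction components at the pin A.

ΣM about A: T·sin59°·13.5 − 25·6.75 − 65·7.5 = 0 → T = 656.25/(13.5·0.857167) = 56.7114 ≈ 56.71 kN.
ΣF_x = 0: A_x − T·cos59° = 0 → A_x = 56.7114 × 0.515038 = 29.21 kN.
ΣF_y = 0: A_y + T·sin59° − 25 − 65 = 0 → A_y = 90 − 56.7114 × 0.857167 = 41.39 kN.

T = 56.71 kN, A_x = 29.21 kN, A_y = 41.39 kN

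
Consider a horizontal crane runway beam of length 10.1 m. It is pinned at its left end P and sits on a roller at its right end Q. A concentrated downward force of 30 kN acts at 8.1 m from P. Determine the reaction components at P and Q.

Moments about P: Q_y·10.1 − 30·8.1 = 0 → Q_y = 243/10.1 = 24.0594 ≈ 24.06 kN.
ΣF_y = 0: P_y + 24.0594 − 30 = 0 → P_y = 5.941 kN.
ΣF_x = 0: no horizontal applied forces, so P_x = 0.

P_x = 0, P_y = 5.941 kN, Q_y = 24.06 kN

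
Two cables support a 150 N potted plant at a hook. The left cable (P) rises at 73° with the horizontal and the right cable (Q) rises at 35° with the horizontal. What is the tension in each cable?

T_P = 129.2 N, T_Q = 46.11 N

ΣF_x = 0: −T_P·cos73° + T_Q·cos35° = 0 → T_Q = 0.35692·T_P.
ΣF_y = 0: T_P·sin73° + T_Q·sin35° = 150.
Substitute: T_P·(0.956305 + 0.35692·0.573576) = 150 → T_P = 129.196 ≈ 129.2 N.
Then T_Q = 0.35692 × 129.196 = 46.11 N.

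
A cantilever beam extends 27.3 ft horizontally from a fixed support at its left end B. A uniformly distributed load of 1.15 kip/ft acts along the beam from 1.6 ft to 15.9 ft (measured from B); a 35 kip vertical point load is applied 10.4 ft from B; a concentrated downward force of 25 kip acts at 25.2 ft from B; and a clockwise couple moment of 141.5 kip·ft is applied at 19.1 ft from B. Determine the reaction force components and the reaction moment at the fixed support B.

B_x = 0, B_y = 76.44 kip, M_B = 1279 kip·ft

Resultant of the distributed load: 1.15 × 14.3 = 16.445 kip at 8.75 ft from B.
ΣF_x = 0: B_x = 0.
ΣF_y = 0: B_y − 1.15·14.3 − 35 − 25 = 0 → B_y = 76.44 kip.
ΣM about B: M_B − (1.15·14.3)·8.75 − 35·10.4 − 25·25.2 − 141.5 = 0 → M_B = 1279 kip·ft.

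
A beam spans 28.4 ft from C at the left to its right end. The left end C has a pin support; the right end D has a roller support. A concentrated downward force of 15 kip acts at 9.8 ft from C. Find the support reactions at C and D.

Moments about C: D_y·28.4 − 15·9.8 = 0 → D_y = 147/28.4 = 5.17606 ≈ 5.176 kip.
ΣF_y = 0: C_y + 5.17606 − 15 = 0 → C_y = 9.824 kip.
ΣF_x = 0: no horizontal applied forces, so C_x = 0.

C_x = 0, C_y = 9.824 kip, D_y = 5.176 kip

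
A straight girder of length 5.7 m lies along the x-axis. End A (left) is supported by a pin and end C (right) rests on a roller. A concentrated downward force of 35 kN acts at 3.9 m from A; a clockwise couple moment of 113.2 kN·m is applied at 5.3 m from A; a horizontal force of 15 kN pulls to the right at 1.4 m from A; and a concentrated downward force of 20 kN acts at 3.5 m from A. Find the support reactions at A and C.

Moments about A: C_y·5.7 − 35·3.9 − 113.2 − 20·3.5 = 0 → C_y = 319.7/5.7 = 56.0877 ≈ 56.09 kN.
ΣF_y = 0: A_y + 56.0877 − 35 − 20 = 0 → A_y = -1.088 kN.
ΣF_x = 0: A_x + 15 = 0 → A_x = -15.00 kN.

A_x = -15.00 kN, A_y = -1.088 kN, C_y = 56.09 kN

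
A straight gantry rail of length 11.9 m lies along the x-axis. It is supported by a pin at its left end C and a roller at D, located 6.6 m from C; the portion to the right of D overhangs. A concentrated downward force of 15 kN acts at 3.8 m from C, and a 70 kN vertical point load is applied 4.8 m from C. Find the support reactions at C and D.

C_x = 0, C_y = 25.45 kN, D_y = 59.55 kN

ΣM about C: D_y·6.6 − 15·3.8 − 70·4.8 = 0 → D_y = 393/6.6 = 59.5455 ≈ 59.55 kN.
ΣF_y = 0: C_y + 59.5455 − 15 − 70 = 0 → C_y = 25.45 kN.
ΣF_x = 0: no horizontal applied forces, so C_x = 0.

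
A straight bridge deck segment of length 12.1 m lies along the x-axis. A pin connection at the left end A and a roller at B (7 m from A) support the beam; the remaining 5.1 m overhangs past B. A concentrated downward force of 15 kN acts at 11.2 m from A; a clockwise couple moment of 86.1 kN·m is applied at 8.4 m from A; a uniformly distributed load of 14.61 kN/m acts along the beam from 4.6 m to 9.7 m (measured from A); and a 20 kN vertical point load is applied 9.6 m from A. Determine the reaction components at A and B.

A_x = 0, A_y = -30.33 kN, B_y = 139.8 kN

Resultant of the distributed load: 14.61 × 5.1 = 74.511 kN at 7.15 m from A.
ΣM about A: B_y·7 − 15·11.2 − 86.1 − (14.61·5.1)·7.15 − 20·9.6 = 0 → B_y = 978.85365/7 = 139.836 ≈ 139.8 kN.
ΣF_y = 0: A_y + 139.836 − 15 − 14.61·5.1 − 20 = 0 → A_y = -30.33 kN.
ΣF_x = 0: no horizontal applied forces, so A_x = 0.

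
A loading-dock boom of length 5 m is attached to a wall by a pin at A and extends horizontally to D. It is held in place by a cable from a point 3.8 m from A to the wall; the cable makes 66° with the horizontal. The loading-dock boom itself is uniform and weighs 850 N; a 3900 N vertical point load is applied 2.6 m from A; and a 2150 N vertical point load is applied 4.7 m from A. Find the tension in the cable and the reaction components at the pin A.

T = 6444 N, A_x = 2621 N, A_y = 1013 N

ΣM about A: T·sin66°·3.8 − 850·2.5 − 3900·2.6 − 2150·4.7 = 0 → T = 22370/(3.8·0.913545) = 6443.95 ≈ 6444 N.
ΣF_x = 0: A_x − T·cos66° = 0 → A_x = 6443.95 × 0.406737 = 2621 N.
ΣF_y = 0: A_y + T·sin66° − 850 − 3900 − 2150 = 0 → A_y = 6900 − 6443.95 × 0.913545 = 1013 N.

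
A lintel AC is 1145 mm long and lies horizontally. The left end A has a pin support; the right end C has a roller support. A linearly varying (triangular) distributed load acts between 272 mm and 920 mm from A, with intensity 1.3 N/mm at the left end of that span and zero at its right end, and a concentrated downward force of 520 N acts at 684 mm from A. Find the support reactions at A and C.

A_x = 0, A_y = 451.0 N, C_y = 490.2 N

Resultant of the triangular load: ½ × 1.3 × 648 = 421.2 N, acting at 488 mm from A (one-third of the span from the peak).
Taking moments about A: C_y·1145 − (½·1.3·648)·488 − 520·684 = 0 → C_y = 561225.6/1145 = 490.153 ≈ 490.2 N.
ΣF_y = 0: A_y + 490.153 − ½·1.3·648 − 520 = 0 → A_y = 451.0 N.
ΣF_x = 0: no horizontal applied forces, so A_x = 0.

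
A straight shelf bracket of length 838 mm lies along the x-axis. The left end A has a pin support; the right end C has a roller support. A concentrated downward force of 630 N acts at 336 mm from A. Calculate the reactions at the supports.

ΣM about A: C_y·838 − 630·336 = 0 → C_y = 211680/838 = 252.601 ≈ 252.6 N.
ΣF_y = 0: A_y + 252.601 − 630 = 0 → A_y = 377.4 N.
ΣF_x = 0: no horizontal applied forces, so A_x = 0.

A_x = 0, A_y = 377.4 N, C_y = 252.6 N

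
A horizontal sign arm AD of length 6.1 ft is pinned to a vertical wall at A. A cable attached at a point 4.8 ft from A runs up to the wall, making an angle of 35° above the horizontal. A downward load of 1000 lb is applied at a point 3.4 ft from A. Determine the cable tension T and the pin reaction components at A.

ΣM about A: T·sin35°·4.8 − 1000·3.4 = 0 → T = 3400/(4.8·0.573576) = 1234.94 ≈ 1235 lb.
ΣF_x = 0: A_x − T·cos35° = 0 → A_x = 1234.94 × 0.819152 = 1012 lb.
ΣF_y = 0: A_y + T·sin35° − 1000 = 0 → A_y = 1000 − 1234.94 × 0.573576 = 291.7 lb.

T = 1235 lb, A_x = 1012 lb, A_y = 291.7 lb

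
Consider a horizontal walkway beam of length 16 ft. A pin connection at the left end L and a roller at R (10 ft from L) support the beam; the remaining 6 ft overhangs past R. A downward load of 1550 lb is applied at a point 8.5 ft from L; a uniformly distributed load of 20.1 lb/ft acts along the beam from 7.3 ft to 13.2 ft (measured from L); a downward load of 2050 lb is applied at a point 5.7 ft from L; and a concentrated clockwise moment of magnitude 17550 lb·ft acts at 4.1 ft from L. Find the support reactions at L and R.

L_x = 0, L_y = -644.0 lb, R_y = 4363 lb

Resultant of the distributed load: 20.1 × 5.9 = 118.59 lb at 10.25 ft from L.
Moments about L: R_y·10 − 1550·8.5 − (20.1·5.9)·10.25 − 2050·5.7 − 17550 = 0 → R_y = 43625.5475/10 = 4362.55 ≈ 4363 lb.
ΣF_y = 0: L_y + 4362.55 − 1550 − 20.1·5.9 − 2050 = 0 → L_y = -644.0 lb.
ΣF_x = 0: no horizontal applied forces, so L_x = 0.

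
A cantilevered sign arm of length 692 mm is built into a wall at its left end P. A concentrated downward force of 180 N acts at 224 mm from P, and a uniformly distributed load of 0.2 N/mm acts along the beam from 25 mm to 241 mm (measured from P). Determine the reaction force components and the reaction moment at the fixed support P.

Resultant of the distributed load: 0.2 × 216 = 43.2 N at 133 mm from P.
ΣF_x = 0: P_x = 0.
ΣF_y = 0: P_y − 180 − 0.2·216 = 0 → P_y = 223.2 N.
ΣM about P: M_P − 180·224 − (0.2·216)·133 = 0 → M_P = 46070 N·mm.

P_x = 0, P_y = 223.2 N, M_P = 46070 N·mm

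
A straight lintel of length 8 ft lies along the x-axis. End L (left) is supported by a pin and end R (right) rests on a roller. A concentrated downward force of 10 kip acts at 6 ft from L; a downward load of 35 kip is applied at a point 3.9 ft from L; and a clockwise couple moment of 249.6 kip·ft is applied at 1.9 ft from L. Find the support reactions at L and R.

ΣM about L: R_y·8 − 10·6 − 35·3.9 − 249.6 = 0 → R_y = 446.1/8 = 55.7625 ≈ 55.76 kip.
ΣF_y = 0: L_y + 55.7625 − 10 − 35 = 0 → L_y = -10.76 kip.
ΣF_x = 0: no horizontal applied forces, so L_x = 0.

L_x = 0, L_y = -10.76 kip, R_y = 55.76 kip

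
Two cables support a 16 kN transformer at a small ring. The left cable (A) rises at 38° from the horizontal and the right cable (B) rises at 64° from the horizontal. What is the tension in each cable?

ΣF_x = 0: −T_A·cos38° + T_B·cos64° = 0 → T_B = 1.79759·T_A.
ΣF_y = 0: T_A·sin38° + T_B·sin64° = 16.
Substitute: T_A·(0.615661 + 1.79759·0.898794) = 16 → T_A = 7.17063 ≈ 7.171 kN.
Then T_B = 1.79759 × 7.17063 = 12.89 kN.

T_A = 7.171 kN, T_B = 12.89 kN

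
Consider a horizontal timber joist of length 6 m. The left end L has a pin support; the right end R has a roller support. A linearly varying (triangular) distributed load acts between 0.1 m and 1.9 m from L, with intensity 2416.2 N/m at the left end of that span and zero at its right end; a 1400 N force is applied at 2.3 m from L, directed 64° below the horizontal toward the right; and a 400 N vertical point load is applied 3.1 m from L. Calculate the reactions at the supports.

Resultant of the triangular load: ½ × 2416.2 × 1.8 = 2174.58 N, acting at 0.7 m from L (one-third of the span from the peak).
Taking moments about L: R_y·6 − (½·2416.2·1.8)·0.7 − 1400·sin64°·2.3 − 400·3.1 = 0 → R_y = 5656.32/6 = 942.72 ≈ 942.7 N.
ΣF_y = 0: L_y + 942.72 − ½·2416.2·1.8 − 1400·sin64° − 400 = 0 → L_y = 2890 N.
ΣF_x = 0: L_x + 1400·cos64° = 0 → L_x = -613.7 N.

L_x = -613.7 N, L_y = 2890 N, R_y = 942.7 N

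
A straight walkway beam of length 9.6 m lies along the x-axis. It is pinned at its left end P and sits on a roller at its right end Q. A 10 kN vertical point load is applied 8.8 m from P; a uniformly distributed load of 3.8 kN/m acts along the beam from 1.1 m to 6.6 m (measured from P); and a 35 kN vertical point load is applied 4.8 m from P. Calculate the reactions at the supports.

Resultant of the distributed load: 3.8 × 5.5 = 20.9 kN at 3.85 m from P.
Moments about P: Q_y·9.6 − 10·8.8 − (3.8·5.5)·3.85 − 35·4.8 = 0 → Q_y = 336.465/9.6 = 35.0484 ≈ 35.05 kN.
ΣF_y = 0: P_y + 35.0484 − 10 − 3.8·5.5 − 35 = 0 → P_y = 30.85 kN.
ΣF_x = 0: no horizontal applied forces, so P_x = 0.

P_x = 0, P_y = 30.85 kN, Q_y = 35.05 kN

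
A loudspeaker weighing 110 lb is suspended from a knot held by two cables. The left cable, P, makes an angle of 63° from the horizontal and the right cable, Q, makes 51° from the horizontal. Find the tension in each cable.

ΣF_x = 0: −T_P·cos63° + T_Q·cos51° = 0 → T_Q = 0.721398·T_P.
ΣF_y = 0: T_P·sin63° + T_Q·sin51° = 110.
Substitute: T_P·(0.891007 + 0.721398·0.777146) = 110 → T_P = 75.7764 ≈ 75.78 lb.
Then T_Q = 0.721398 × 75.7764 = 54.66 lb.

T_P = 75.78 lb, T_Q = 54.66 lb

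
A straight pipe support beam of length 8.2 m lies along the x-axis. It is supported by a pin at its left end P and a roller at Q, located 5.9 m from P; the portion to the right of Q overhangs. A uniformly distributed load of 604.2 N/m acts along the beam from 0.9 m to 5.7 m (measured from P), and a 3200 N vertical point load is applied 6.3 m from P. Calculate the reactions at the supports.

P_x = 0, P_y = 1061 N, Q_y = 5039 N

Resultant of the distributed load: 604.2 × 4.8 = 2900.16 N at 3.3 m from P.
ΣM about P: Q_y·5.9 − (604.2·4.8)·3.3 − 3200·6.3 = 0 → Q_y = 29730.528/5.9 = 5039.07 ≈ 5039 N.
ΣF_y = 0: P_y + 5039.07 − 604.2·4.8 − 3200 = 0 → P_y = 1061 N.
ΣF_x = 0: no horizontal applied forces, so P_x = 0.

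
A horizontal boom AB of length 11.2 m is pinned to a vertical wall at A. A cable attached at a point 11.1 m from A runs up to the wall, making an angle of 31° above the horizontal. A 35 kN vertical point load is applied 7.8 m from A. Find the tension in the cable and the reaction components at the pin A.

ΣM about A: T·sin31°·11.1 − 35·7.8 = 0 → T = 273/(11.1·0.515038) = 47.753 ≈ 47.75 kN.
ΣF_x = 0: A_x − T·cos31° = 0 → A_x = 47.753 × 0.857167 = 40.93 kN.
ΣF_y = 0: A_y + T·sin31° − 35 = 0 → A_y = 35 − 47.753 × 0.515038 = 10.41 kN.

T = 47.75 kN, A_x = 40.93 kN, A_y = 10.41 kN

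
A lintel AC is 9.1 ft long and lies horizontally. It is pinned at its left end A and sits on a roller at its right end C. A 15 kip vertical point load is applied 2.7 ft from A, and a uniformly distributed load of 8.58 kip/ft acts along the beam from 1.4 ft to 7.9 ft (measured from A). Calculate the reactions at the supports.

A_x = 0, A_y = 37.82 kip, C_y = 32.95 kip

Resultant of the distributed load: 8.58 × 6.5 = 55.77 kip at 4.65 ft from A.
Taking moments about A: C_y·9.1 − 15·2.7 − (8.58·6.5)·4.65 = 0 → C_y = 299.8305/9.1 = 32.9484 ≈ 32.95 kip.
ΣF_y = 0: A_y + 32.9484 − 15 − 8.58·6.5 = 0 → A_y = 37.82 kip.
ΣF_x = 0: no horizontal applied forces, so A_x = 0.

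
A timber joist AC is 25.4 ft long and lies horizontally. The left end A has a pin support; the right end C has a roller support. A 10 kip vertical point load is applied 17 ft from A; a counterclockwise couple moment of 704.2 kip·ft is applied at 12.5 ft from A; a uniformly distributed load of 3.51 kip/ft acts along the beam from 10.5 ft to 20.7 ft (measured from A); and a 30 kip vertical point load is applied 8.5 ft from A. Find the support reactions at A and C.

Resultant of the distributed load: 3.51 × 10.2 = 35.802 kip at 15.6 ft from A.
ΣM about A: C_y·25.4 − 10·17 + 704.2 − (3.51·10.2)·15.6 − 30·8.5 = 0 → C_y = 279.3112/25.4 = 10.9965 ≈ 11.00 kip.
ΣF_y = 0: A_y + 10.9965 − 10 − 3.51·10.2 − 30 = 0 → A_y = 64.81 kip.
ΣF_x = 0: no horizontal applied forces, so A_x = 0.

A_x = 0, A_y = 64.81 kip, C_y = 11.00 kip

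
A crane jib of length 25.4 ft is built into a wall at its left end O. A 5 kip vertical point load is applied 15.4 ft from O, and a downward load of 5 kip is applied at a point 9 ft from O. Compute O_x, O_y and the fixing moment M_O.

ΣF_x = 0: O_x = 0.
ΣF_y = 0: O_y − 5 − 5 = 0 → O_y = 10.00 kip.
ΣM about O: M_O − 5·15.4 − 5·9 = 0 → M_O = 122.0 kip·ft.

O_x = 0, O_y = 10.00 kip, M_O = 122.0 kip·ft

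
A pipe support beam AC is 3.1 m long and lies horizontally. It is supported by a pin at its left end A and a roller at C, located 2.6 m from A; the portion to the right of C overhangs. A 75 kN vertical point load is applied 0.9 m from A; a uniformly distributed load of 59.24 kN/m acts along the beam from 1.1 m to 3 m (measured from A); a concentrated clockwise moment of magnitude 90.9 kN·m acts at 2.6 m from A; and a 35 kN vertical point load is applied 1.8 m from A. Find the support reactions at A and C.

Resultant of the distributed load: 59.24 × 1.9 = 112.556 kN at 2.05 m from A.
Moments about A: C_y·2.6 − 75·0.9 − (59.24·1.9)·2.05 − 90.9 − 35·1.8 = 0 → C_y = 452.1398/2.6 = 173.9 kN.
ΣF_y = 0: A_y + 173.9 − 75 − 59.24·1.9 − 35 = 0 → A_y = 48.66 kN.
ΣF_x = 0: no horizontal applied forces, so A_x = 0.

A_x = 0, A_y = 48.66 kN, C_y = 173.9 kN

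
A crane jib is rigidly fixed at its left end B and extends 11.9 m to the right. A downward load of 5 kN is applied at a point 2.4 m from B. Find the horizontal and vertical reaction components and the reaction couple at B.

B_x = 0, B_y = 5.000 kN, M_B = 12.00 kN·m

ΣF_x = 0: B_x = 0.
ΣF_y = 0: B_y − 5 = 0 → B_y = 5.000 kN.
ΣM about B: M_B − 5·2.4 = 0 → M_B = 12.00 kN·m.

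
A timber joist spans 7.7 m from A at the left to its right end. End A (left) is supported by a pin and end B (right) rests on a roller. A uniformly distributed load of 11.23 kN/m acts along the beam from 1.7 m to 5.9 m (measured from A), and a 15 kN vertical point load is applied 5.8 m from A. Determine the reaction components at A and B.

Resultant of the distributed load: 11.23 × 4.2 = 47.166 kN at 3.8 m from A.
Taking moments about A: B_y·7.7 − (11.23·4.2)·3.8 − 15·5.8 = 0 → B_y = 266.2308/7.7 = 34.5754 ≈ 34.58 kN.
ΣF_y = 0: A_y + 34.5754 − 11.23·4.2 − 15 = 0 → A_y = 27.59 kN.
ΣF_x = 0: no horizontal applied forces, so A_x = 0.

A_x = 0, A_y = 27.59 kN, B_y = 34.58 kN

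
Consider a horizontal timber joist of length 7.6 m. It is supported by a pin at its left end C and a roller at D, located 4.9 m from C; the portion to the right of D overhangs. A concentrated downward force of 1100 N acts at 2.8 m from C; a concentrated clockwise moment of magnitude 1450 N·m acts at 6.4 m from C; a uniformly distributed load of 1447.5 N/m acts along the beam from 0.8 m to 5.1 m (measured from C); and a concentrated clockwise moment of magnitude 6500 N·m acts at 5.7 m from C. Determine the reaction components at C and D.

C_x = 0, C_y = 1326 N, D_y = 5998 N

Resultant of the distributed load: 1447.5 × 4.3 = 6224.25 N at 2.95 m from C.
ΣM about C: D_y·4.9 − 1100·2.8 − 1450 − (1447.5·4.3)·2.95 − 6500 = 0 → D_y = 29391.5375/4.9 = 5998.27 ≈ 5998 N.
ΣF_y = 0: C_y + 5998.27 − 1100 − 1447.5·4.3 = 0 → C_y = 1326 N.
ΣF_x = 0: no horizontal applied forces, so C_x = 0.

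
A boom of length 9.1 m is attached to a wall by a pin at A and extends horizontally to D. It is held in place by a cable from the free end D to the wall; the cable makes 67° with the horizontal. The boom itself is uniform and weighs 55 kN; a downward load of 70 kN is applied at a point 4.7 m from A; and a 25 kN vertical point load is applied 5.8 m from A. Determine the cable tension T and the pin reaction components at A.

ΣM about A: T·sin67°·9.1 − 55·4.55 − 70·4.7 − 25·5.8 = 0 → T = 724.25/(9.1·0.920505) = 86.4611 ≈ 86.46 kN.
ΣF_x = 0: A_x − T·cos67° = 0 → A_x = 86.4611 × 0.390731 = 33.78 kN.
ΣF_y = 0: A_y + T·sin67° − 55 − 70 − 25 = 0 → A_y = 150 − 86.4611 × 0.920505 = 70.41 kN.

T = 86.46 kN, A_x = 33.78 kN, A_y = 70.41 kN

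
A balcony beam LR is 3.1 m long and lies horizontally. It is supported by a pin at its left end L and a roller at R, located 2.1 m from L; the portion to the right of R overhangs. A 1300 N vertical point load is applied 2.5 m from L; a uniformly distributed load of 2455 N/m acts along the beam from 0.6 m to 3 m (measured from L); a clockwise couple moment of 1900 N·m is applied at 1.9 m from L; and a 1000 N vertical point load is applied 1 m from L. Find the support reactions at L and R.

Resultant of the distributed load: 2455 × 2.4 = 5892 N at 1.8 m from L.
Taking moments about L: R_y·2.1 − 1300·2.5 − (2455·2.4)·1.8 − 1900 − 1000·1 = 0 → R_y = 16755.6/2.1 = 7978.86 ≈ 7979 N.
ΣF_y = 0: L_y + 7978.86 − 1300 − 2455·2.4 − 1000 = 0 → L_y = 213.1 N.
ΣF_x = 0: no horizontal applied forces, so L_x = 0.

L_x = 0, L_y = 213.1 N, R_y = 7979 N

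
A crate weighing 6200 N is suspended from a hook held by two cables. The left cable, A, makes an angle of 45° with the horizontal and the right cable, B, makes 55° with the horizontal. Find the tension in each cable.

ΣF_x = 0: −T_A·cos45° + T_B·cos55° = 0 → T_B = 1.2328·T_A.
ΣF_y = 0: T_A·sin45° + T_B·sin55° = 6200.
Substitute: T_A·(0.707107 + 1.2328·0.819152) = 6200 → T_A = 3611.04 ≈ 3611 N.
Then T_B = 1.2328 × 3611.04 = 4452 N.

T_A = 3611 N, T_B = 4452 N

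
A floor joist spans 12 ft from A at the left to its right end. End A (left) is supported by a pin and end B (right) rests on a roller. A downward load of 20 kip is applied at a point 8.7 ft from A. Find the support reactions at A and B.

Moments about A: B_y·12 − 20·8.7 = 0 → B_y = 174/12 = 14.50 kip.
ΣF_y = 0: A_y + 14.5 − 20 = 0 → A_y = 5.500 kip.
ΣF_x = 0: no horizontal applied forces, so A_x = 0.

A_x = 0, A_y = 5.500 kip, B_y = 14.50 kip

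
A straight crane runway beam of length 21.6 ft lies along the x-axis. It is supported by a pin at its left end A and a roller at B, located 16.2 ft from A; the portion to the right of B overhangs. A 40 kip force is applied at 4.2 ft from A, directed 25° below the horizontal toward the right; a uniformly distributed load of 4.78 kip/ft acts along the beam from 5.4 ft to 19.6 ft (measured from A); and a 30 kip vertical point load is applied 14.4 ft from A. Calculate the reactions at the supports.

A_x = -36.25 kip, A_y = 31.36 kip, B_y = 83.42 kip

Resultant of the distributed load: 4.78 × 14.2 = 67.876 kip at 12.5 ft from A.
ΣM about A: B_y·16.2 − 40·sin25°·4.2 − (4.78·14.2)·12.5 − 30·14.4 = 0 → B_y = 1351.45/16.2 = 83.4228 ≈ 83.42 kip.
ΣF_y = 0: A_y + 83.4228 − 40·sin25° − 4.78·14.2 − 30 = 0 → A_y = 31.36 kip.
ΣF_x = 0: A_x + 40·cos25° = 0 → A_x = -36.25 kip.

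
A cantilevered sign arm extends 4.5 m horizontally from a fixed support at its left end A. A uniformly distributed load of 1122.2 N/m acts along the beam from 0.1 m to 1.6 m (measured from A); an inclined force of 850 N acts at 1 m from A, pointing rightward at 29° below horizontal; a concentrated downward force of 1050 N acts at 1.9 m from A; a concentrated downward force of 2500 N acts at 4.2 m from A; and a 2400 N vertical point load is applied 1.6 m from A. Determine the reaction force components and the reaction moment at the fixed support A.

Resultant of the distributed load: 1122.2 × 1.5 = 1683.3 N at 0.85 m from A.
ΣF_x = 0: A_x + 850·cos29° = 0 → A_x = -743.4 N.
ΣF_y = 0: A_y − 1122.2·1.5 − 850·sin29° − 1050 − 2500 − 2400 = 0 → A_y = 8045 N.
ΣM about A: M_A − (1122.2·1.5)·0.85 − 850·sin29°·1 − 1050·1.9 − 2500·4.2 − 2400·1.6 = 0 → M_A = 18180 N·m.

A_x = -743.4 N, A_y = 8045 N, M_A = 18180 N·m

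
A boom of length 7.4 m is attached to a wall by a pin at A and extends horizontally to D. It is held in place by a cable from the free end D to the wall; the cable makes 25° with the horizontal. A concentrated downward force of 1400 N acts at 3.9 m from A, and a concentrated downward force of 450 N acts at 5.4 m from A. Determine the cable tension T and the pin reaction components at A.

ΣM about A: T·sin25°·7.4 − 1400·3.9 − 450·5.4 = 0 → T = 7890/(7.4·0.422618) = 2522.88 ≈ 2523 N.
ΣF_x = 0: A_x − T·cos25° = 0 → A_x = 2522.88 × 0.906308 = 2287 N.
ΣF_y = 0: A_y + T·sin25° − 1400 − 450 = 0 → A_y = 1850 − 2522.88 × 0.422618 = 783.8 N.

T = 2523 N, A_x = 2287 N, A_y = 783.8 N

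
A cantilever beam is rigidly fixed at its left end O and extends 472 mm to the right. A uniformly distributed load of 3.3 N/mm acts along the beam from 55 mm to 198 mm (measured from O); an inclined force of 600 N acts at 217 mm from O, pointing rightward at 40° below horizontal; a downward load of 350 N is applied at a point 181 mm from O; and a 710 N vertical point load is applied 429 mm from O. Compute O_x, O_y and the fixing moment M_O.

O_x = -459.6 N, O_y = 1918 N, M_O = 511300 N·mm

Resultant of the distributed load: 3.3 × 143 = 471.9 N at 126.5 mm from O.
ΣF_x = 0: O_x + 600·cos40° = 0 → O_x = -459.6 N.
ΣF_y = 0: O_y − 3.3·143 − 600·sin40° − 350 − 710 = 0 → O_y = 1918 N.
ΣM about O: M_O − (3.3·143)·126.5 − 600·sin40°·217 − 350·181 − 710·429 = 0 → M_O = 511300 N·mm.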